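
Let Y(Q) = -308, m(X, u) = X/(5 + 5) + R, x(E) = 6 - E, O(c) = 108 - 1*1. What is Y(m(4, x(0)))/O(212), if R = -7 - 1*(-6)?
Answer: -308/107 ≈ -2.8785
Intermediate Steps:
O(c) = 107 (O(c) = 108 - 1 = 107)
R = -1 (R = -7 + 6 = -1)
m(X, u) = -1 + X/10 (m(X, u) = X/(5 + 5) - 1 = X/10 - 1 = -1 + X/10)
Y(m(4, x(0)))/O(212) = -308/107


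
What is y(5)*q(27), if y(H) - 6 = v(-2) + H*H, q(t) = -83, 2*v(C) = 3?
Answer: -5395/2 ≈ -2697.5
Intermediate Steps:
v(C) = 3/2 (v(C) = (½)*3 = 3/2)
y(H) = 15/2 + H² (y(H) = 6 + (3/2 + H*H) = 6 + (3/2 + H²) = 15/2 + H²)
y(5)*q(27) = (15/2 + 5²)*(-83) = (15/2 + 25)*(-83) = (65/2)*(-83) = -5395/2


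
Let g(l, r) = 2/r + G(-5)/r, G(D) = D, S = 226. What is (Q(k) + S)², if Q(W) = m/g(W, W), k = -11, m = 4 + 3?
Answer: 570025/9 ≈ 63336.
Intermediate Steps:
m = 7
g(l, r) = -3/r (g(l, r) = 2/r - 5/r = -3/r)
Q(W) = -7*W/3 (Q(W) = 7/((-3/W)) = 7*(-W/3) = -7*W/3)
(Q(k) + S)² = (-7/3*(-11) + 226)² = (77/3 + 226)² = (755/3)² = 570025/9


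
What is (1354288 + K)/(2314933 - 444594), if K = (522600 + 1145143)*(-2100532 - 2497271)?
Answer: -7667952414341/1870339 ≈ -4.0998e+6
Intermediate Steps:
K = -7667953768629 (K = 1667743*(-4597803) = -7667953768629)
(1354288 + K)/(2314933 - 444594) = (1354288 - 7667953768629)/(2314933 - 444594) = -7667952414341/1870339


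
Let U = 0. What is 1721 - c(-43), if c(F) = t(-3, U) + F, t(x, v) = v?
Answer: 1764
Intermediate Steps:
c(F) = F (c(F) = 0 + F = F)
1721 - c(-43) = 1721 - 1*(-43) = 1721 + 43 = 1764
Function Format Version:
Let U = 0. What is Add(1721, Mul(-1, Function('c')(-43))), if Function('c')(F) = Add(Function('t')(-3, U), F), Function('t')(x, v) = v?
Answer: 1764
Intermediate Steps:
Function('c')(F) = F (Function('c')(F) = Add(0, F) = F)
Add(1721, Mul(-1, Function('c')(-43))) = Add(1721, Mul(-1, -43)) = Add(1721, 43) = 1764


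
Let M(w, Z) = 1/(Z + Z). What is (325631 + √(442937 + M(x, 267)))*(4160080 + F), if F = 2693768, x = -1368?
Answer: 2231825378088 + 1142308*√126306143706/89 ≈ 2.2364e+12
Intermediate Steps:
M(w, Z) = 1/(2*Z)
(325631 + √(442937 + M(x, 267)))*(4160080 + F) = (325631 + √(442937 + (½)/267))*(4160080 + 2693768) = (325631 + √(442937 + (½)*(1/267)))*6853848 = (325631 + √(442937 + 1/534))*6853848 = (325631 + √(236528359/534))*6853848 = (325631 + √126306143706/534)*6853848 = 2231825378088 + 1142308*√126306143706/89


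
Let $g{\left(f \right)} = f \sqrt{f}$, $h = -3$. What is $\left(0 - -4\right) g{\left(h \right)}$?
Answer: $- 12 i \sqrt{3} \approx - 20.785 i$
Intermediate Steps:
$g{\left(f \right)} = f^{\frac{3}{2}}$
$\left(0 - -4\right) g{\left(h \right)} = \left(0 - -4\right) \left(-3\right)^{\frac{3}{2}} = \left(0 + 4\right) \left(- 3 i \sqrt{3}\right) = 4 \left(- 3 i \sqrt{3}\right) = - 12 i \sqrt{3}$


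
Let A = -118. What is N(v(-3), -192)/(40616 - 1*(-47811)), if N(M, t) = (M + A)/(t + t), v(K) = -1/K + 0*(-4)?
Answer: 353/101867904 ≈ 3.4653e-6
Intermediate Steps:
v(K) = -1/K (v(K) = -1/K + 0 = -1/K)
N(M, t) = (-118 + M)/(2*t) (N(M, t) = (M - 118)/(t + t) = (-118 + M)/((2*t)) = (-118 + M)*(1/(2*t)) = (-118 + M)/(2*t))
N(v(-3), -192)/(40616 - 1*(-47811)) = ((1/2)*(-118 - 1/(-3))/(-192))/(40616 - 1*(-47811)) = ((1/2)*(-1/192)*(-118 - 1*(-1/3)))/(40616 + 47811) = ((1/2)*(-1/192)*(-118 + 1/3))/88427 = ((1/2)*(-1/192)*(-353/3))*(1/88427) = (353/1152)*(1/88427) = 353/101867904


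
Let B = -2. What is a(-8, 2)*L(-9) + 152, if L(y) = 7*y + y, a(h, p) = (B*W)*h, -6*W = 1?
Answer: 344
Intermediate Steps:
W = -⅙ (W = -⅙*1 = -⅙ ≈ -0.16667)
a(h, p) = h/3 (a(h, p) = (-2*(-⅙))*h = h/3)
L(y) = 8*y
a(-8, 2)*L(-9) + 152 = ((⅓)*(-8))*(8*(-9)) + 152 = -8/3*(-72) + 152 = 192 + 152 = 344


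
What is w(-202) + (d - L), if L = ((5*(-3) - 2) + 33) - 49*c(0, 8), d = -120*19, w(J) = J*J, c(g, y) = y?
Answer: 38900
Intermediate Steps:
w(J) = J**2
d = -2280
L = -376 (L = ((5*(-3) - 2) + 33) - 49*8 = ((-15 - 2) + 33) - 392 = (-17 + 33) - 392 = 16 - 392 = -376)
w(-202) + (d - L) = (-202)**2 + (-2280 - 1*(-376)) = 40804 + (-2280 + 376) = 40804 - 1904 = 38900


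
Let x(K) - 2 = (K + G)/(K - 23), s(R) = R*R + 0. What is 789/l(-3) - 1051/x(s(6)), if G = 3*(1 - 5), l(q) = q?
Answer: -26813/50 ≈ -536.26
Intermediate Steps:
s(R) = R**2 (s(R) = R**2 + 0 = R**2)
G = -12 (G = 3*(-4) = -12)
x(K) = 2 + (-12 + K)/(-23 + K) (x(K) = 2 + (K - 12)/(K - 23) = 2 + (-12 + K)/(-23 + K))
789/l(-3) - 1051/x(s(6)) = 789/(-3) - 1051*(-23 + 6**2)/(-58 + 3*6**2) = 789*(-1/3) - 1051*(-23 + 36)/(-58 + 3*36) = -263 - 1051*13/(-58 + 108) = -263 - 1051/((1/13)*50) = -263 - 1051/50/13 = -263 - 1051*13/50 = -263 - 13663/50 = -26813/50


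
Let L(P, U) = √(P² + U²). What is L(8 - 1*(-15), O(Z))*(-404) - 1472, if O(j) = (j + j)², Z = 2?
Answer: -1472 - 404*√785 ≈ -12791.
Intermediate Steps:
O(j) = 4*j² (O(j) = (2*j)² = 4*j²)
L(8 - 1*(-15), O(Z))*(-404) - 1472 = √((8 - 1*(-15))² + (4*2²)²)*(-404) - 1472 = √((8 + 15)² + (4*4)²)*(-404) - 1472 = √(23² + 16²)*(-404) - 1472 = √(529 + 256)*(-404) - 1472 = √785*(-404) - 1472 = -404*√785 - 1472 = -1472 - 404*√785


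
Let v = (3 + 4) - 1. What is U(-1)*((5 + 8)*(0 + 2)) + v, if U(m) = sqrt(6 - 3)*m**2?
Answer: 6 + 26*sqrt(3) ≈ 51.033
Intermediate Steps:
U(m) = sqrt(3)*m**2
v = 6 (v = 7 - 1 = 6)
U(-1)*((5 + 8)*(0 + 2)) + v = (sqrt(3)*(-1)**2)*((5 + 8)*(0 + 2)) + 6 = (sqrt(3)*1)*(13*2) + 6 = sqrt(3)*26 + 6 = 26*sqrt(3) + 6 = 6 + 26*sqrt(3)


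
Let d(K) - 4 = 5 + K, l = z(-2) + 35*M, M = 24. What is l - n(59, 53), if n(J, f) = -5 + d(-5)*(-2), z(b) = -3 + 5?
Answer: 855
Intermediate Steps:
z(b) = 2
l = 842 (l = 2 + 35*24 = 2 + 840 = 842)
d(K) = 9 + K (d(K) = 4 + (5 + K) = 9 + K)
n(J, f) = -13 (n(J, f) = -5 + (9 - 5)*(-2) = -5 + 4*(-2) = -5 - 8 = -13)
l - n(59, 53) = 842 - 1*(-13) = 842 + 13 = 855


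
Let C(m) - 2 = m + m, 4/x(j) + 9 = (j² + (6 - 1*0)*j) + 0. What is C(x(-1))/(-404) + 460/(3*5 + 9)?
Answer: 40645/2121 ≈ 19.163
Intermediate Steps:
x(j) = 4/(-9 + j² + 6*j) (x(j) = 4/(-9 + ((j² + (6 - 1*0)*j) + 0)) = 4/(-9 + ((j² + (6 + 0)*j) + 0)) = 4/(-9 + ((j² + 6*j) + 0)) = 4/(-9 + (j² + 6*j)) = 4/(-9 + j² + 6*j))
C(m) = 2 + 2*m (C(m) = 2 + (m + m) = 2 + 2*m)
C(x(-1))/(-404) + 460/(3*5 + 9) = (2 + 2*(4/(-9 + (-1)² + 6*(-1))))/(-404) + 460/(3*5 + 9) = (2 + 2*(4/(-9 + 1 - 6)))*(-1/404) + 460/(15 + 9) = (2 + 2*(4/(-14)))*(-1/404) + 460/24 = (2 + 2*(4*(-1/14)))*(-1/404) + 460*(1/24) = (2 + 2*(-2/7))*(-1/404) + 115/6 = (2 - 4/7)*(-1/404) + 115/6 = (10/7)*(-1/404) + 115/6 = -5/1414 + 115/6 = 40645/2121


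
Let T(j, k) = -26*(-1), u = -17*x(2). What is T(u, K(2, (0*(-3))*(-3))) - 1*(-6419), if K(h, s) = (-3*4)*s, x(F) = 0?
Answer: 6445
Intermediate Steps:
K(h, s) = -12*s
u = 0 (u = -17*0 = 0)
T(j, k) = 26
T(u, K(2, (0*(-3))*(-3))) - 1*(-6419) = 26 - 1*(-6419) = 26 + 6419 = 6445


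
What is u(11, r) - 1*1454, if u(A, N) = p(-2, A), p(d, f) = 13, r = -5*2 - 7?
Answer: -1441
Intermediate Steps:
r = -17 (r = -10 - 7 = -17)
u(A, N) = 13
u(11, r) - 1*1454 = 13 - 1*1454 = 13 - 1454 = -1441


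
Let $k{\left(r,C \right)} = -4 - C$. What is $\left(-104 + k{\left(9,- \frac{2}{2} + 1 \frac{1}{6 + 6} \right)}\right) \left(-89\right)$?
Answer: $\frac{114365}{12} \approx 9530.4$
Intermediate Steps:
$\left(-104 + k{\left(9,- \frac{2}{2} + 1 \frac{1}{6 + 6} \right)}\right) \left(-89\right) = \left(-104 - \left(4 - 1 + \frac{1}{6 + 6}\right)\right) \left(-89\right) = \left(-104 - \left(4 - 1 + \frac{1}{12}\right)\right) \left(-89\right) = \left(-104 - \left(3 + \frac{1}{12}\right)\right) \left(-89\right) = \left(-104 - \frac{37}{12}\right) \left(-89\right) = \left(- \frac{1285}{12}\right) \left(-89\right) = \frac{114365}{12}$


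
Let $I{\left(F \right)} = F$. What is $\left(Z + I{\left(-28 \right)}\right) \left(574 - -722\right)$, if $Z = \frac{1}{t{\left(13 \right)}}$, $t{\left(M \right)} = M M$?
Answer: $- \frac{6131376}{169} \approx -36280.0$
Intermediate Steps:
$t{\left(M \right)} = M^{2}$
$Z = \frac{1}{169}$ ($Z = \frac{1}{13^{2}} = \frac{1}{169} \approx 0.0059172$)
$\left(Z + I{\left(-28 \right)}\right) \left(574 - -722\right) = \left(\frac{1}{169} - 28\right) \left(574 - -722\right) = - \frac{4731 \left(574 + 722\right)}{169} = \left(- \frac{4731}{169}\right) 1296 = - \frac{6131376}{169}$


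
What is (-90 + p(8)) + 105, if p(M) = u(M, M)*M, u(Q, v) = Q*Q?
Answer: 527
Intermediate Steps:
u(Q, v) = Q²
p(M) = M³ (p(M) = M²*M = M³)
(-90 + p(8)) + 105 = (-90 + 8³) + 105 = (-90 + 512) + 105 = 422 + 105 = 527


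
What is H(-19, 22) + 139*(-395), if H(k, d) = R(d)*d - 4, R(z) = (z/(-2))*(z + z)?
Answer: -65557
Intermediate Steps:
R(z) = -z² (R(z) = (z*(-½))*(2*z) = (-z/2)*(2*z) = -z²)
H(k, d) = -4 - d³ (H(k, d) = (-d²)*d - 4 = -d³ - 4 = -4 - d³)
H(-19, 22) + 139*(-395) = (-4 - 1*22³) + 139*(-395) = (-4 - 1*10648) - 54905 = (-4 - 10648) - 54905 = -10652 - 54905 = -65557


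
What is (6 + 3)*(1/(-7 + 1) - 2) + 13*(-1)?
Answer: -65/2 ≈ -32.500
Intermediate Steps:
(6 + 3)*(1/(-7 + 1) - 2) + 13*(-1) = 9*(1/(-6) - 2) - 13 = 9*(-1/6 - 2) - 13 = 9*(-13/6) - 13 = -39/2 - 13 = -65/2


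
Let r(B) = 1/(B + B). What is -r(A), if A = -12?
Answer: 1/24 ≈ 0.041667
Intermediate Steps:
r(B) = 1/(2*B)
-r(A) = -1/(2*(-12)) = -(-1)/(2*12) = -1*(-1/24) = 1/24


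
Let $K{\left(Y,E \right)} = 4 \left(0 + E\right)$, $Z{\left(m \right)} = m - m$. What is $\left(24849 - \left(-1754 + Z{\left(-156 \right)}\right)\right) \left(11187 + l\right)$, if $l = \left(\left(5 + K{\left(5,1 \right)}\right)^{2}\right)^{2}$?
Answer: $472150044$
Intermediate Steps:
$Z{\left(m \right)} = 0$
$K{\left(Y,E \right)} = 4 E$
$l = 6561$ ($l = \left(\left(5 + 4 \cdot 1\right)^{2}\right)^{2} = \left(\left(5 + 4\right)^{2}\right)^{2} = \left(9^{2}\right)^{2} = 81^{2} = 6561$)
$\left(24849 - \left(-1754 + Z{\left(-156 \right)}\right)\right) \left(11187 + l\right) = \left(24849 + \left(1754 - 0\right)\right) \left(11187 + 6561\right) = \left(24849 + \left(1754 + 0\right)\right) 17748 = \left(24849 + 1754\right) 17748 = 26603 \cdot 17748 = 472150044$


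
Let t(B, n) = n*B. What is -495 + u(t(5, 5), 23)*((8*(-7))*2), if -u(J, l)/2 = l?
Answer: 4657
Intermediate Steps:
t(B, n) = B*n
u(J, l) = -2*l
-495 + u(t(5, 5), 23)*((8*(-7))*2) = -495 + (-2*23)*((8*(-7))*2) = -495 - (-2576)*2 = -495 - 46*(-112) = -495 + 5152 = 4657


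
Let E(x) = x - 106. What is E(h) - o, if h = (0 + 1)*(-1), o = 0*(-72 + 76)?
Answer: -107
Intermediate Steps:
o = 0 (o = 0*4 = 0)
h = -1 (h = 1*(-1) = -1)
E(x) = -106 + x
E(h) - o = (-106 - 1) - 1*0 = -107 + 0 = -107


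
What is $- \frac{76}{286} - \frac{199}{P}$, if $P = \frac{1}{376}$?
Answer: $- \frac{10699870}{143} \approx -74824.0$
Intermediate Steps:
$P = \frac{1}{376} \approx 0.0026596$
$- \frac{76}{286} - \frac{199}{P} = - \frac{76}{286} - 199 \frac{1}{\frac{1}{376}} = \left(-76\right) \frac{1}{286} - 74824 = - \frac{38}{143} - 74824 = - \frac{10699870}{143}$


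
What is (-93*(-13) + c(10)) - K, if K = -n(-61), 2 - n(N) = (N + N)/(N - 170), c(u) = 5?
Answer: 280774/231 ≈ 1215.5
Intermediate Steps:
n(N) = 2 - 2*N/(-170 + N) (n(N) = 2 - (N + N)/(N - 170) = 2 - 2*N/(-170 + N))
K = -340/231 (K = -(-340)/(-170 - 61) = -(-340)/(-231) = -(-340)*(-1)/231 = -1*340/231 = -340/231 ≈ -1.4719)
(-93*(-13) + c(10)) - K = (-93*(-13) + 5) - 1*(-340/231) = (1209 + 5) + 340/231 = 1214 + 340/231 = 280774/231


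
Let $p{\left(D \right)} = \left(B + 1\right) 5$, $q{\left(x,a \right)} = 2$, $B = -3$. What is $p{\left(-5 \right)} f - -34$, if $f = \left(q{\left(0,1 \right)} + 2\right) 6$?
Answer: $-206$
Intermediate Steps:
$f = 24$ ($f = \left(2 + 2\right) 6 = 4 \cdot 6 = 24$)
$p{\left(D \right)} = -10$ ($p{\left(D \right)} = \left(-3 + 1\right) 5 = \left(-2\right) 5 = -10$)
$p{\left(-5 \right)} f - -34 = \left(-10\right) 24 - -34 = -240 + 34 = -206$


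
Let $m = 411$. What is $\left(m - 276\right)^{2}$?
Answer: $18225$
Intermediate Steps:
$\left(m - 276\right)^{2} = \left(411 - 276\right)^{2} = 135^{2} = 18225$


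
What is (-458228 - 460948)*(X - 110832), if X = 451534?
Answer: -313165101552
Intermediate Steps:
(-458228 - 460948)*(X - 110832) = (-458228 - 460948)*(451534 - 110832) = -919176*340702 = -313165101552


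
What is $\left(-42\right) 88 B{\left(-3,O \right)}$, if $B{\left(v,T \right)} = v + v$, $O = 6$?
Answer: $22176$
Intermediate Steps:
$B{\left(v,T \right)} = 2 v$
$\left(-42\right) 88 B{\left(-3,O \right)} = \left(-42\right) 88 \cdot 2 \left(-3\right) = \left(-3696\right) \left(-6\right) = 22176$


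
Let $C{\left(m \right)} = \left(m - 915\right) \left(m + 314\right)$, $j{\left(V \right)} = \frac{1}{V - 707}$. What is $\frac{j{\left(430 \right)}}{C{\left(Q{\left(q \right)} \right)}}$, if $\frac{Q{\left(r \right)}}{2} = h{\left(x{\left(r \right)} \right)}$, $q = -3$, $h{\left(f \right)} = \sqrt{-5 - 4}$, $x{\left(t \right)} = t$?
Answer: $\frac{47891}{3812476894284} - \frac{601 i}{3812476894284} \approx 1.2562 \cdot 10^{-8} - 1.5764 \cdot 10^{-10} i$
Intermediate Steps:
$j{\left(V \right)} = \frac{1}{-707 + V}$
$h{\left(f \right)} = 3 i$ ($h{\left(f \right)} = \sqrt{-9} = 3 i$)
$Q{\left(r \right)} = 6 i$ ($Q{\left(r \right)} = 2 \cdot 3 i = 6 i$)
$C{\left(m \right)} = \left(-915 + m\right) \left(314 + m\right)$
$\frac{j{\left(430 \right)}}{C{\left(Q{\left(q \right)} \right)}} = \frac{1}{\left(-707 + 430\right) \left(-287310 + \left(6 i\right)^{2} - 601 \cdot 6 i\right)} = \frac{1}{\left(-277\right) \left(-287310 - 36 - 3606 i\right)} = - \frac{1}{277 \left(-287346 - 3606 i\right)} = - \frac{\frac{1}{82580726952} \left(-287346 + 3606 i\right)}{277} = - \frac{-287346 + 3606 i}{22874861365704}$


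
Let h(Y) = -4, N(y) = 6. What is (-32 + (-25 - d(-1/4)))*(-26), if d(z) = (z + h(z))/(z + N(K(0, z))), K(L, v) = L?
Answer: 33644/23 ≈ 1462.8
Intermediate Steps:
d(z) = (-4 + z)/(6 + z) (d(z) = (z - 4)/(z + 6) = (-4 + z)/(6 + z))
(-32 + (-25 - d(-1/4)))*(-26) = (-32 + (-25 - (-4 - 1/4)/(6 - 1/4)))*(-26) = (-32 + (-25 - (-4 - 1*¼)/(6 - 1*¼)))*(-26) = (-32 + (-25 - (-4 - ¼)/(6 - ¼)))*(-26) = (-32 + (-25 - (-17)/(23/4*4)))*(-26) = (-32 + (-25 - 4*(-17)/(23*4)))*(-26) = (-32 + (-25 - 1*(-17/23)))*(-26) = (-32 + (-25 + 17/23))*(-26) = (-32 - 558/23)*(-26) = -1294/23*(-26) = 33644/23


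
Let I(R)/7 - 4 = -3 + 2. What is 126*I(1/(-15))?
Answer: 2646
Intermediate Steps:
I(R) = 21 (I(R) = 28 + 7*(-3 + 2) = 28 + 7*(-1) = 28 - 7 = 21)
126*I(1/(-15)) = 126*21 = 2646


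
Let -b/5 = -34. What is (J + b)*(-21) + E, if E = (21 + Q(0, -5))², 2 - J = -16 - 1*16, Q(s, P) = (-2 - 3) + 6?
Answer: -3800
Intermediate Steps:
b = 170 (b = -5*(-34) = 170)
Q(s, P) = 1 (Q(s, P) = -5 + 6 = 1)
J = 34 (J = 2 - (-16 - 1*16) = 2 - (-16 - 16) = 2 - 1*(-32) = 2 + 32 = 34)
E = 484 (E = (21 + 1)² = 22² = 484)
(J + b)*(-21) + E = (34 + 170)*(-21) + 484 = 204*(-21) + 484 = -4284 + 484 = -3800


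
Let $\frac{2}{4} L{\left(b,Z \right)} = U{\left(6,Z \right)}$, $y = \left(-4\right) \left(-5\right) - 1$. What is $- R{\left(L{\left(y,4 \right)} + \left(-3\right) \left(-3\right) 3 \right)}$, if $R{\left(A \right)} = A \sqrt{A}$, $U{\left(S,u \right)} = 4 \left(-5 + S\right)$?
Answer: $- 35 \sqrt{35} \approx -207.06$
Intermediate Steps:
$U{\left(S,u \right)} = -20 + 4 S$
$y = 19$ ($y = 20 - 1 = 19$)
$L{\left(b,Z \right)} = 8$ ($L{\left(b,Z \right)} = 2 \left(-20 + 4 \cdot 6\right) = 2 \left(-20 + 24\right) = 2 \cdot 4 = 8$)
$R{\left(A \right)} = A^{\frac{3}{2}}$
$- R{\left(L{\left(y,4 \right)} + \left(-3\right) \left(-3\right) 3 \right)} = - \left(8 + \left(-3\right) \left(-3\right) 3\right)^{\frac{3}{2}} = - \left(8 + 9 \cdot 3\right)^{\frac{3}{2}} = - \left(8 + 27\right)^{\frac{3}{2}} = - 35^{\frac{3}{2}} = - 35 \sqrt{35}$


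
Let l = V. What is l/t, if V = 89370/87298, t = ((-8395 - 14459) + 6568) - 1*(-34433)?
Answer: 14895/264032801 ≈ 5.6413e-5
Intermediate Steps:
t = 18147 (t = (-22854 + 6568) + 34433 = -16286 + 34433 = 18147)
V = 44685/43649 (V = 89370*(1/87298) = 44685/43649 ≈ 1.0237)
l = 44685/43649 ≈ 1.0237
l/t = (44685/43649)/18147 = (44685/43649)*(1/18147) = 14895/264032801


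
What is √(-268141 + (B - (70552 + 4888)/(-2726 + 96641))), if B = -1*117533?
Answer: I*√15118498955210/6261 ≈ 621.03*I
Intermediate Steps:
B = -117533
√(-268141 + (B - (70552 + 4888)/(-2726 + 96641))) = √(-268141 + (-117533 - (70552 + 4888)/(-2726 + 96641))) = √(-268141 + (-117533 - 75440/93915)) = √(-268141 + (-117533 - 1*15088/18783)) = √(-268141 + (-117533 - 15088/18783)) = √(-268141 - 2207637427/18783) = √(-7244129830/18783) = I*√15118498955210/6261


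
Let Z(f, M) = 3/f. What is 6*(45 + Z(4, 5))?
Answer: 549/2 ≈ 274.50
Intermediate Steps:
6*(45 + Z(4, 5)) = 6*(45 + 3/4) = 6*(45 + 3*(¼)) = 6*(45 + ¾) = 6*(183/4) = 549/2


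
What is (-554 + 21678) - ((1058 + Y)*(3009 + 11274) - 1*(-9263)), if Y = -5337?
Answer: 61128818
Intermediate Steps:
(-554 + 21678) - ((1058 + Y)*(3009 + 11274) - 1*(-9263)) = (-554 + 21678) - ((1058 - 5337)*(3009 + 11274) - 1*(-9263)) = 21124 - (-4279*14283 + 9263) = 21124 - (-61116957 + 9263) = 21124 - 1*(-61107694) = 21124 + 61107694 = 61128818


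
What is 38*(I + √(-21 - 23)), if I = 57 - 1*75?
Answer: -684 + 76*I*√11 ≈ -684.0 + 252.06*I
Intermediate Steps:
I = -18 (I = 57 - 75 = -18)
38*(I + √(-21 - 23)) = 38*(-18 + √(-21 - 23)) = 38*(-18 + √(-44)) = 38*(-18 + 2*I*√11) = -684 + 76*I*√11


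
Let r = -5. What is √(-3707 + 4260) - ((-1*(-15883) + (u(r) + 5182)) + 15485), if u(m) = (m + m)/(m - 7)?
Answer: -219305/6 + √553 ≈ -36527.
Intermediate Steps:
u(m) = 2*m/(-7 + m) (u(m) = (2*m)/(-7 + m) = 2*m/(-7 + m))
√(-3707 + 4260) - ((-1*(-15883) + (u(r) + 5182)) + 15485) = √(-3707 + 4260) - ((-1*(-15883) + (2*(-5)/(-7 - 5) + 5182)) + 15485) = √553 - ((15883 + (2*(-5)/(-12) + 5182)) + 15485) = √553 - ((15883 + (2*(-5)*(-1/12) + 5182)) + 15485) = √553 - ((15883 + (⅚ + 5182)) + 15485) = √553 - ((15883 + 31097/6) + 15485) = √553 - (126395/6 + 15485) = √553 - 1*219305/6 = √553 - 219305/6 = -219305/6 + √553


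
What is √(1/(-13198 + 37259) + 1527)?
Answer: 34*√764730763/24061 ≈ 39.077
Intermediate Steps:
√(1/(-13198 + 37259) + 1527) = √(1/24061 + 1527) = √(36741148/24061) = 34*√764730763/24061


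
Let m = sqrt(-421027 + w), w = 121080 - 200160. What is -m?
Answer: -I*sqrt(500107) ≈ -707.18*I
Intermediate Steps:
w = -79080
m = I*sqrt(500107) (m = sqrt(-421027 - 79080) = sqrt(-500107) = I*sqrt(500107) ≈ 707.18*I)
-m = -I*sqrt(500107)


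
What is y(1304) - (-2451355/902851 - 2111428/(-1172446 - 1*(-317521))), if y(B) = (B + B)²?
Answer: 5249999840908707347/771869891175 ≈ 6.8017e+6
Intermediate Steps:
y(B) = 4*B² (y(B) = (2*B)² = 4*B²)
y(1304) - (-2451355/902851 - 2111428/(-1172446 - 1*(-317521))) = 4*1304² - (-2451355/902851 - 2111428/(-1172446 - 1*(-317521))) = 4*1700416 - (-2451355*1/902851 - 2111428/(-1172446 + 317521)) = 6801664 - (-2451355/902851 - 2111428/(-854925)) = 6801664 - (-2451355/902851 - 2111428*(-1/854925)) = 6801664 - (-2451355/902851 + 2111428/854925) = 6801664 - 1*(-189419792147/771869891175) = 6801664 + 189419792147/771869891175 = 5249999840908707347/771869891175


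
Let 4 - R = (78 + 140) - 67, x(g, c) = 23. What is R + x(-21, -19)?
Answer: -124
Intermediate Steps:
R = -147 (R = 4 - ((78 + 140) - 67) = 4 - (218 - 67) = 4 - 1*151 = 4 - 151 = -147)
R + x(-21, -19) = -147 + 23 = -124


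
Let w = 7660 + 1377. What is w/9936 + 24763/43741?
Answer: 641332585/434610576 ≈ 1.4756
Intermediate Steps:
w = 9037
w/9936 + 24763/43741 = 9037/9936 + 24763/43741 = 641332585/434610576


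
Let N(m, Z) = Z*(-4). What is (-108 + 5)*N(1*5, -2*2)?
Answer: -1648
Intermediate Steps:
N(m, Z) = -4*Z
(-108 + 5)*N(1*5, -2*2) = (-108 + 5)*(-(-8)*2) = -(-412)*(-4) = -103*16 = -1648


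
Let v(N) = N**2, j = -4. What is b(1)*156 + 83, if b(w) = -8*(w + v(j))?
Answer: -21133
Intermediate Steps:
b(w) = -128 - 8*w (b(w) = -8*(w + (-4)**2) = -8*(w + 16) = -8*(16 + w) = -128 - 8*w)
b(1)*156 + 83 = (-128 - 8*1)*156 + 83 = (-128 - 8)*156 + 83 = -136*156 + 83 = -21216 + 83 = -21133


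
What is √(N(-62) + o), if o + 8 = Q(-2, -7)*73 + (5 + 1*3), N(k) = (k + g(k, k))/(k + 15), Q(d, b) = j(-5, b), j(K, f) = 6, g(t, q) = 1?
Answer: √970409/47 ≈ 20.959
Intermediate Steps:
Q(d, b) = 6
N(k) = (1 + k)/(15 + k) (N(k) = (k + 1)/(k + 15) = (1 + k)/(15 + k))
o = 438 (o = -8 + (6*73 + (5 + 1*3)) = -8 + (438 + (5 + 3)) = -8 + (438 + 8) = -8 + 446 = 438)
√(N(-62) + o) = √((1 - 62)/(15 - 62) + 438) = √(-61/(-47) + 438) = √(-1/47*(-61) + 438) = √(61/47 + 438) = √(20647/47) = √970409/47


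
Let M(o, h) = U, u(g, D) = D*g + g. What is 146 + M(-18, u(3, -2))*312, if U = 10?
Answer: 3266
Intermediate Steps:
u(g, D) = g + D*g
M(o, h) = 10
146 + M(-18, u(3, -2))*312 = 146 + 10*312 = 146 + 3120 = 3266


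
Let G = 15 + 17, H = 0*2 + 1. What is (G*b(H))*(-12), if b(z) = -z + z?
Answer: 0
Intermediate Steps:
H = 1 (H = 0 + 1 = 1)
b(z) = 0
G = 32
(G*b(H))*(-12) = (32*0)*(-12) = 0*(-12) = 0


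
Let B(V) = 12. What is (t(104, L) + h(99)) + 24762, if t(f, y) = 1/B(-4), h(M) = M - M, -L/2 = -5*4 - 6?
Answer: 297145/12 ≈ 24762.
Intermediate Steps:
L = 52 (L = -2*(-5*4 - 6) = -2*(-20 - 6) = -2*(-26) = 52)
h(M) = 0
t(f, y) = 1/12
(t(104, L) + h(99)) + 24762 = (1/12 + 0) + 24762 = 1/12 + 24762 = 297145/12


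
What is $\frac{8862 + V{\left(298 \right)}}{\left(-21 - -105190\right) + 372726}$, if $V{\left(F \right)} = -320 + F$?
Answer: $\frac{1768}{95579} \approx 0.018498$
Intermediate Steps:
$\frac{8862 + V{\left(298 \right)}}{\left(-21 - -105190\right) + 372726} = \frac{8862 + \left(-320 + 298\right)}{\left(-21 - -105190\right) + 372726} = \frac{8862 - 22}{\left(-21 + 105190\right) + 372726} = \frac{8840}{105169 + 372726} = \frac{8840}{477895} = 8840 \cdot \frac{1}{477895} = \frac{1768}{95579}$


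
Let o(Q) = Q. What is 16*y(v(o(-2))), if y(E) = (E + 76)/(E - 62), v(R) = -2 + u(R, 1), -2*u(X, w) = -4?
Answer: -608/31 ≈ -19.613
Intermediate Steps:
u(X, w) = 2 (u(X, w) = -½*(-4) = 2)
v(R) = 0 (v(R) = -2 + 2 = 0)
y(E) = (76 + E)/(-62 + E)
16*y(v(o(-2))) = 16*((76 + 0)/(-62 + 0)) = 16*(76/(-62)) = 16*(-1/62*76) = 16*(-38/31) = -608/31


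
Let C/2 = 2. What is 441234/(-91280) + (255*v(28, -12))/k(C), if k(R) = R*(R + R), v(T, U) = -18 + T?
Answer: 6832641/91280 ≈ 74.854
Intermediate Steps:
C = 4 (C = 2*2 = 4)
k(R) = 2*R² (k(R) = R*(2*R) = 2*R²)
441234/(-91280) + (255*v(28, -12))/k(C) = 441234/(-91280) + (255*(-18 + 28))/((2*4²)) = 441234*(-1/91280) + (255*10)/((2*16)) = -220617/45640 + 2550/32 = -220617/45640 + 2550*(1/32) = -220617/45640 + 1275/16 = 6832641/91280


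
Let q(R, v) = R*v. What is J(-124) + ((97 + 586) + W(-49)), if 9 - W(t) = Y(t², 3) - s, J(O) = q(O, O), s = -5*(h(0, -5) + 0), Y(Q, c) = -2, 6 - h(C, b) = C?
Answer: 16040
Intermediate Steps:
h(C, b) = 6 - C
s = -30 (s = -5*((6 - 1*0) + 0) = -5*((6 + 0) + 0) = -5*(6 + 0) = -5*6 = -30)
J(O) = O² (J(O) = O*O = O²)
W(t) = -19 (W(t) = 9 - (-2 - 1*(-30)) = 9 - (-2 + 30) = 9 - 1*28 = 9 - 28 = -19)
J(-124) + ((97 + 586) + W(-49)) = (-124)² + ((97 + 586) - 19) = 15376 + (683 - 19) = 15376 + 664 = 16040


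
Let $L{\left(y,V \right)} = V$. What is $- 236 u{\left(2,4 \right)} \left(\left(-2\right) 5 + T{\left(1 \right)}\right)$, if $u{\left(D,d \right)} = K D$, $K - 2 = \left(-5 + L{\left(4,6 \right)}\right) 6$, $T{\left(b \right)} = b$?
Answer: $33984$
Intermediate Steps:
$K = 8$ ($K = 2 + \left(-5 + 6\right) 6 = 2 + 1 \cdot 6 = 2 + 6 = 8$)
$u{\left(D,d \right)} = 8 D$
$- 236 u{\left(2,4 \right)} \left(\left(-2\right) 5 + T{\left(1 \right)}\right) = - 236 \cdot 8 \cdot 2 \left(\left(-2\right) 5 + 1\right) = - 236 \cdot 16 \left(-10 + 1\right) = - 236 \cdot 16 \left(-9\right) = \left(-236\right) \left(-144\right) = 33984$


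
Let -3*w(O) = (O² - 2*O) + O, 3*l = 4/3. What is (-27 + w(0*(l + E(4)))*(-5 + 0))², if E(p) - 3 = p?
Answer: 729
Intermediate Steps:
E(p) = 3 + p
l = 4/9 (l = (4/3)/3 = (4*(⅓))/3 = (⅓)*(4/3) = 4/9 ≈ 0.44444)
w(O) = -O²/3 + O/3 (w(O) = -((O² - 2*O) + O)/3 = -(O² - O)/3 = -O²/3 + O/3)
(-27 + w(0*(l + E(4)))*(-5 + 0))² = (-27 + ((0*(4/9 + (3 + 4)))*(1 - 0*(4/9 + (3 + 4)))/3)*(-5 + 0))² = (-27 + ((0*(4/9 + 7))*(1 - 0*(4/9 + 7))/3)*(-5))² = (-27 + ((0*(67/9))*(1 - 0*67/9)/3)*(-5))² = (-27 + ((⅓)*0*(1 - 1*0))*(-5))² = (-27 + ((⅓)*0*(1 + 0))*(-5))² = (-27 + ((⅓)*0*1)*(-5))² = (-27 + 0*(-5))² = (-27 + 0)² = (-27)² = 729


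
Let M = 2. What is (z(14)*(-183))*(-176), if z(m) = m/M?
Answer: 225456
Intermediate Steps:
z(m) = m/2
(z(14)*(-183))*(-176) = (((½)*14)*(-183))*(-176) = (7*(-183))*(-176) = -1281*(-176) = 225456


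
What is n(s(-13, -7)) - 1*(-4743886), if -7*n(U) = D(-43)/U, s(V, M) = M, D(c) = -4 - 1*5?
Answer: 232450405/49 ≈ 4.7439e+6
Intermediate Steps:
D(c) = -9 (D(c) = -4 - 5 = -9)
n(U) = 9/(7*U) (n(U) = -(-9)/(7*U) = 9/(7*U))
n(s(-13, -7)) - 1*(-4743886) = (9/7)/(-7) - 1*(-4743886) = (9/7)*(-1/7) + 4743886 = -9/49 + 4743886 = 232450405/49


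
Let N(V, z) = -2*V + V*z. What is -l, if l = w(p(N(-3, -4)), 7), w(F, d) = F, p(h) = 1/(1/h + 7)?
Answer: -18/127 ≈ -0.14173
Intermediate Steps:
p(h) = 1/(7 + 1/h) (p(h) = 1/(1/h + 7) = 1/(7 + 1/h))
l = 18/127 (l = (-3*(-2 - 4))/(1 + 7*(-3*(-2 - 4))) = (-3*(-6))/(1 + 7*(-3*(-6))) = 18/(1 + 7*18) = 18/(1 + 126) = 18/127 ≈ 0.14173)
-l = -1*18/127 = -18/127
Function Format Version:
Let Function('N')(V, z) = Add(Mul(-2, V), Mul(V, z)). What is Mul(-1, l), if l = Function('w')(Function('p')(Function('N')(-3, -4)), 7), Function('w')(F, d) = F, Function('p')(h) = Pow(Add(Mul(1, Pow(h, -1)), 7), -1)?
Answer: Rational(-18, 127) ≈ -0.14173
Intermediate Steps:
Function('p')(h) = Pow(Add(7, Pow(h, -1)), -1) (Function('p')(h) = Pow(Add(Pow(h, -1), 7), -1) = Pow(Add(7, Pow(h, -1)), -1))
l = Rational(18, 127) (l = Mul(Mul(-3, Add(-2, -4)), Pow(Add(1, Mul(7, Mul(-3, Add(-2, -4)))), -1)) = Mul(Mul(-3, -6), Pow(Add(1, Mul(7, Mul(-3, -6))), -1)) = Mul(18, Pow(Add(1, Mul(7, 18)), -1)) = Mul(18, Pow(Add(1, 126), -1)) = Mul(18, Pow(127, -1)) = Mul(18, Rational(1, 127)) = Rational(18, 127) ≈ 0.14173)
Mul(-1, l) = Mul(-1, Rational(18, 127)) = Rational(-18, 127)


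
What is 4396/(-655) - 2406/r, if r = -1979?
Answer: -7123754/1296245 ≈ -5.4957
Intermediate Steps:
4396/(-655) - 2406/r = 4396/(-655) - 2406/(-1979) = 4396*(-1/655) - 2406*(-1/1979) = -4396/655 + 2406/1979 = -7123754/1296245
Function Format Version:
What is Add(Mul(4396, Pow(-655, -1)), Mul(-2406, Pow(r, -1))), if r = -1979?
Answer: Rational(-7123754, 1296245) ≈ -5.4957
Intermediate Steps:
Add(Mul(4396, Pow(-655, -1)), Mul(-2406, Pow(r, -1))) = Add(Mul(4396, Pow(-655, -1)), Mul(-2406, Pow(-1979, -1))) = Add(Mul(4396, Rational(-1, 655)), Mul(-2406, Rational(-1, 1979))) = Add(Rational(-4396, 655), Rational(2406, 1979)) = Rational(-7123754, 1296245)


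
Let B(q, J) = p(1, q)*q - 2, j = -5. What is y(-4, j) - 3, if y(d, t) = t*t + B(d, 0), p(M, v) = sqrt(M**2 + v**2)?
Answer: 20 - 4*sqrt(17) ≈ 3.5076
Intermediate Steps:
B(q, J) = -2 + q*sqrt(1 + q**2) (B(q, J) = sqrt(1**2 + q**2)*q - 2 = sqrt(1 + q**2)*q - 2 = q*sqrt(1 + q**2) - 2 = -2 + q*sqrt(1 + q**2))
y(d, t) = -2 + t**2 + d*sqrt(1 + d**2) (y(d, t) = t*t + (-2 + d*sqrt(1 + d**2)) = t**2 + (-2 + d*sqrt(1 + d**2)) = -2 + t**2 + d*sqrt(1 + d**2))
y(-4, j) - 3 = (-2 + (-5)**2 - 4*sqrt(1 + (-4)**2)) - 3 = (-2 + 25 - 4*sqrt(1 + 16)) - 3 = (-2 + 25 - 4*sqrt(17)) - 3 = (23 - 4*sqrt(17)) - 3 = 20 - 4*sqrt(17)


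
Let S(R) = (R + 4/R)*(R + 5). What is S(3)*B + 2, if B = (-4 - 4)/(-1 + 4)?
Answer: -814/9 ≈ -90.444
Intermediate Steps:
S(R) = (5 + R)*(R + 4/R) (S(R) = (R + 4/R)*(5 + R) = (5 + R)*(R + 4/R))
B = -8/3 ≈ -2.6667
S(3)*B + 2 = (4 + 3² + 5*3 + 20/3)*(-8/3) + 2 = (4 + 9 + 15 + 20*(⅓))*(-8/3) + 2 = (4 + 9 + 15 + 20/3)*(-8/3) + 2 = (104/3)*(-8/3) + 2 = -832/9 + 2 = -814/9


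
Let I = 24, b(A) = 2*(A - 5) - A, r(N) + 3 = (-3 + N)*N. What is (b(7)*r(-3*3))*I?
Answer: -7560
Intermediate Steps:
r(N) = -3 + N*(-3 + N) (r(N) = -3 + (-3 + N)*N = -3 + N*(-3 + N))
b(A) = -10 + A (b(A) = 2*(-5 + A) - A = (-10 + 2*A) - A = -10 + A)
(b(7)*r(-3*3))*I = ((-10 + 7)*(-3 + (-3*3)² - (-9)*3))*24 = -3*(-3 + (-9)² - 3*(-9))*24 = -3*(-3 + 81 + 27)*24 = -3*105*24 = -315*24 = -7560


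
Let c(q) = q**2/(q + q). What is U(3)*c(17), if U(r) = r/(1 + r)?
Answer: 51/8 ≈ 6.3750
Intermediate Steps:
c(q) = q/2 (c(q) = q**2/((2*q)) = (1/(2*q))*q**2 = q/2)
U(r) = r/(1 + r)
U(3)*c(17) = (3/(1 + 3))*((1/2)*17) = (3/4)*(17/2) = 51/8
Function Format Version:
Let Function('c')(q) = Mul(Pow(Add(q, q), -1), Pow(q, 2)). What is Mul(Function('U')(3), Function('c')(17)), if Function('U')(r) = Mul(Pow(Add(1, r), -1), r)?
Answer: Rational(51, 8) ≈ 6.3750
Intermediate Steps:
Function('c')(q) = Mul(Rational(1, 2), q) (Function('c')(q) = Mul(Pow(Mul(2, q), -1), Pow(q, 2)) = Mul(Mul(Rational(1, 2), Pow(q, -1)), Pow(q, 2)) = Mul(Rational(1, 2), q))
Function('U')(r) = Mul(r, Pow(Add(1, r), -1))
Mul(Function('U')(3), Function('c')(17)) = Mul(Mul(3, Pow(Add(1, 3), -1)), Mul(Rational(1, 2), 17)) = Mul(Mul(3, Pow(4, -1)), Rational(17, 2)) = Mul(Mul(3, Rational(1, 4)), Rational(17, 2)) = Mul(Rational(3, 4), Rational(17, 2)) = Rational(51, 8)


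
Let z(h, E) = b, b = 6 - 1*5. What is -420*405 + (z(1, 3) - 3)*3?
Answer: -170106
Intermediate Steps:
b = 1 (b = 6 - 5 = 1)
z(h, E) = 1
-420*405 + (z(1, 3) - 3)*3 = -420*405 + (1 - 3)*3 = -170100 - 2*3 = -170100 - 6 = -170106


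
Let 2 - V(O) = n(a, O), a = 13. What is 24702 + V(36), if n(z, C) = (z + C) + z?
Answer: 24642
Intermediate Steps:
n(z, C) = C + 2*z (n(z, C) = (C + z) + z = C + 2*z)
V(O) = -24 - O (V(O) = 2 - (O + 2*13) = 2 - (O + 26) = 2 - (26 + O) = 2 + (-26 - O) = -24 - O)
24702 + V(36) = 24702 + (-24 - 1*36) = 24702 + (-24 - 36) = 24702 - 60 = 24642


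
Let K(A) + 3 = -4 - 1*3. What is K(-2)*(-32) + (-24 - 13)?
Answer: 283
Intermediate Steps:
K(A) = -10 (K(A) = -3 + (-4 - 1*3) = -3 + (-4 - 3) = -3 - 7 = -10)
K(-2)*(-32) + (-24 - 13) = -10*(-32) + (-24 - 13) = 320 - 37 = 283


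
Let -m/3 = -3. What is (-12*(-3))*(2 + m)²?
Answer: 4356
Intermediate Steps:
m = 9 (m = -3*(-3) = 9)
(-12*(-3))*(2 + m)² = (-12*(-3))*(2 + 9)² = 36*11² = 36*121 = 4356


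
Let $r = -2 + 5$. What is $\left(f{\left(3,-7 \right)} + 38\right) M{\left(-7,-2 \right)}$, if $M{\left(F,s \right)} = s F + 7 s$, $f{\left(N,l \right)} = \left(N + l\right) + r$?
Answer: $0$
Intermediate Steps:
$r = 3$
$f{\left(N,l \right)} = 3 + N + l$ ($f{\left(N,l \right)} = \left(N + l\right) + 3 = 3 + N + l$)
$M{\left(F,s \right)} = 7 s + F s$ ($M{\left(F,s \right)} = F s + 7 s = 7 s + F s$)
$\left(f{\left(3,-7 \right)} + 38\right) M{\left(-7,-2 \right)} = \left(\left(3 + 3 - 7\right) + 38\right) \left(- 2 \left(7 - 7\right)\right) = \left(-1 + 38\right) \left(\left(-2\right) 0\right) = 37 \cdot 0 = 0$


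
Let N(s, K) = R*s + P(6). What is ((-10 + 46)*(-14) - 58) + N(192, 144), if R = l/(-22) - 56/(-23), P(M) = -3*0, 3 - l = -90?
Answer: -229258/253 ≈ -906.16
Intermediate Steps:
l = 93 (l = 3 - 1*(-90) = 3 + 90 = 93)
P(M) = 0
R = -907/506 (R = 93/(-22) - 56/(-23) = 93*(-1/22) - 56*(-1/23) = -93/22 + 56/23 = -907/506 ≈ -1.7925)
N(s, K) = -907*s/506 (N(s, K) = -907*s/506 + 0 = -907*s/506)
((-10 + 46)*(-14) - 58) + N(192, 144) = ((-10 + 46)*(-14) - 58) - 907/506*192 = (36*(-14) - 58) - 87072/253 = (-504 - 58) - 87072/253 = -562 - 87072/253 = -229258/253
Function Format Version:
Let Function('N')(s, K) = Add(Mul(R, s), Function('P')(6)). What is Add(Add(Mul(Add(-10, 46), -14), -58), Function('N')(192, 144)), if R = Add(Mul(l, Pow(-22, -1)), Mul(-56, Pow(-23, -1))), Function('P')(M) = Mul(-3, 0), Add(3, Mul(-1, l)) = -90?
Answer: Rational(-229258, 253) ≈ -906.16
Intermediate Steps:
l = 93 (l = Add(3, Mul(-1, -90)) = Add(3, 90) = 93)
Function('P')(M) = 0
R = Rational(-907, 506) (R = Add(Mul(93, Pow(-22, -1)), Mul(-56, Pow(-23, -1))) = Add(Mul(93, Rational(-1, 22)), Mul(-56, Rational(-1, 23))) = Add(Rational(-93, 22), Rational(56, 23)) = Rational(-907, 506) ≈ -1.7925)
Function('N')(s, K) = Mul(Rational(-907, 506), s) (Function('N')(s, K) = Add(Mul(Rational(-907, 506), s), 0) = Mul(Rational(-907, 506), s))
Add(Add(Mul(Add(-10, 46), -14), -58), Function('N')(192, 144)) = Add(Add(Mul(Add(-10, 46), -14), -58), Mul(Rational(-907, 506), 192)) = Add(Add(Mul(36, -14), -58), Rational(-87072, 253)) = Add(Add(-504, -58), Rational(-87072, 253)) = Add(-562, Rational(-87072, 253)) = Rational(-229258, 253)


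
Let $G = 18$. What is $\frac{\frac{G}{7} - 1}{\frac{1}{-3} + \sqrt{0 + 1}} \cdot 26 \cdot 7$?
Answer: $429$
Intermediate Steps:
$\frac{\frac{G}{7} - 1}{\frac{1}{-3} + \sqrt{0 + 1}} \cdot 26 \cdot 7 = \frac{\frac{18}{7} - 1}{\frac{1}{-3} + \sqrt{0 + 1}} \cdot 26 \cdot 7 = \frac{18 \cdot \frac{1}{7} - 1}{- \frac{1}{3} + \sqrt{1}} \cdot 26 \cdot 7 = \frac{\frac{18}{7} - 1}{- \frac{1}{3} + 1} \cdot 26 \cdot 7 = \frac{11}{7 \cdot \frac{2}{3}} \cdot 26 \cdot 7 = \frac{11}{7} \cdot \frac{3}{2} \cdot 26 \cdot 7 = \frac{33}{14} \cdot 26 \cdot 7 = \frac{429}{7} \cdot 7 = 429$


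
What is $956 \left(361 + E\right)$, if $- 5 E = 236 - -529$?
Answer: $198848$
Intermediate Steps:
$E = -153$ ($E = - \frac{236 - -529}{5} = - \frac{236 + 529}{5} = \left(- \frac{1}{5}\right) 765 = -153$)
$956 \left(361 + E\right) = 956 \left(361 - 153\right) = 956 \cdot 208 = 198848$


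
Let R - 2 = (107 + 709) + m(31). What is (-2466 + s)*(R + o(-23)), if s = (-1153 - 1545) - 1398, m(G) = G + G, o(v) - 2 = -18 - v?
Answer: -5820494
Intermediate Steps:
o(v) = -16 - v (o(v) = 2 + (-18 - v) = -16 - v)
m(G) = 2*G
s = -4096 (s = -2698 - 1398 = -4096)
R = 880 (R = 2 + ((107 + 709) + 2*31) = 2 + (816 + 62) = 2 + 878 = 880)
(-2466 + s)*(R + o(-23)) = (-2466 - 4096)*(880 + (-16 - 1*(-23))) = -6562*(880 + (-16 + 23)) = -6562*(880 + 7) = -6562*887 = -5820494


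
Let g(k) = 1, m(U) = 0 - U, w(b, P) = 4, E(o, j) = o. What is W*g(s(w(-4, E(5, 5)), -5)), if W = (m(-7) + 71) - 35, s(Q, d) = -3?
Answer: 43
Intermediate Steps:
m(U) = -U
W = 43 (W = (-1*(-7) + 71) - 35 = (7 + 71) - 35 = 78 - 35 = 43)
W*g(s(w(-4, E(5, 5)), -5)) = 43*1 = 43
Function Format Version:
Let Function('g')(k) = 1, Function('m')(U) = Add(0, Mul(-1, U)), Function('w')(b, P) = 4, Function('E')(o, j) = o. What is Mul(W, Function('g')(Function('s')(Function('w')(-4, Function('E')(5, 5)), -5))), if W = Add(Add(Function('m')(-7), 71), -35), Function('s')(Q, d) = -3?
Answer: 43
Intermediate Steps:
Function('m')(U) = Mul(-1, U)
W = 43 (W = Add(Add(Mul(-1, -7), 71), -35) = Add(Add(7, 71), -35) = Add(78, -35) = 43)
Mul(W, Function('g')(Function('s')(Function('w')(-4, Function('E')(5, 5)), -5))) = Mul(43, 1) = 43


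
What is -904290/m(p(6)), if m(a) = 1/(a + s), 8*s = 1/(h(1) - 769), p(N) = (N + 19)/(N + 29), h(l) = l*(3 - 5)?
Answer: -4646995595/7196 ≈ -6.4578e+5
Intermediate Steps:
h(l) = -2*l (h(l) = l*(-2) = -2*l)
p(N) = (19 + N)/(29 + N)
s = -1/6168 (s = 1/(8*(-2*1 - 769)) = 1/(8*(-2 - 769)) = (1/8)/(-771) = (1/8)*(-1/771) = -1/6168 ≈ -0.00016213)
m(a) = 1/(-1/6168 + a) (m(a) = 1/(a - 1/6168) = 1/(-1/6168 + a))
-904290/m(p(6)) = -(-150715/1028 + 904290*(19 + 6)/(29 + 6)) = -904290/(6168/(-1 + 6168*(25/35))) = -904290/(6168/(-1 + 6168*((1/35)*25))) = -904290/(6168/(-1 + 6168*(5/7))) = -904290/(6168/(-1 + 30840/7)) = -904290/(6168/(30833/7)) = -904290/(6168*(7/30833)) = -904290/43176/30833 = -904290*30833/43176 = -4646995595/7196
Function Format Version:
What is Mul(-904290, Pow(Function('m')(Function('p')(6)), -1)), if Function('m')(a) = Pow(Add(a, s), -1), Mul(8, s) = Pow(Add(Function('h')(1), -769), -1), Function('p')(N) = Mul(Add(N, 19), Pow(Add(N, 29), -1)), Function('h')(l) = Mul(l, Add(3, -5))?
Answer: Rational(-4646995595, 7196) ≈ -6.4578e+5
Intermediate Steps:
Function('h')(l) = Mul(-2, l) (Function('h')(l) = Mul(l, -2) = Mul(-2, l))
Function('p')(N) = Mul(Pow(Add(29, N), -1), Add(19, N)) (Function('p')(N) = Mul(Add(19, N), Pow(Add(29, N), -1)) = Mul(Pow(Add(29, N), -1), Add(19, N)))
s = Rational(-1, 6168) (s = Mul(Rational(1, 8), Pow(Add(Mul(-2, 1), -769), -1)) = Mul(Rational(1, 8), Pow(Add(-2, -769), -1)) = Mul(Rational(1, 8), Pow(-771, -1)) = Mul(Rational(1, 8), Rational(-1, 771)) = Rational(-1, 6168) ≈ -0.00016213)
Function('m')(a) = Pow(Add(Rational(-1, 6168), a), -1) (Function('m')(a) = Pow(Add(a, Rational(-1, 6168)), -1) = Pow(Add(Rational(-1, 6168), a), -1))
Mul(-904290, Pow(Function('m')(Function('p')(6)), -1)) = Mul(-904290, Pow(Mul(6168, Pow(Add(-1, Mul(6168, Mul(Pow(Add(29, 6), -1), Add(19, 6)))), -1)), -1)) = Mul(-904290, Pow(Mul(6168, Pow(Add(-1, Mul(6168, Mul(Pow(35, -1), 25))), -1)), -1)) = Mul(-904290, Pow(Mul(6168, Pow(Add(-1, Mul(6168, Mul(Rational(1, 35), 25))), -1)), -1)) = Mul(-904290, Pow(Mul(6168, Pow(Add(-1, Mul(6168, Rational(5, 7))), -1)), -1)) = Mul(-904290, Pow(Mul(6168, Pow(Add(-1, Rational(30840, 7)), -1)), -1)) = Mul(-904290, Pow(Mul(6168, Pow(Rational(30833, 7), -1)), -1)) = Mul(-904290, Pow(Mul(6168, Rational(7, 30833)), -1)) = Mul(-904290, Pow(Rational(43176, 30833), -1)) = Mul(-904290, Rational(30833, 43176)) = Rational(-4646995595, 7196)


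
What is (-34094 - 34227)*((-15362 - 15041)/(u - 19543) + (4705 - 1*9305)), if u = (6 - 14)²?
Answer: 6119716728037/19479 ≈ 3.1417e+8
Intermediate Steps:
u = 64 (u = (-8)² = 64)
(-34094 - 34227)*((-15362 - 15041)/(u - 19543) + (4705 - 1*9305)) = (-34094 - 34227)*((-15362 - 15041)/(64 - 19543) + (4705 - 1*9305)) = -68321*(-30403/(-19479) + (4705 - 9305)) = -68321*(-30403*(-1/19479) - 4600) = -68321*(30403/19479 - 4600) = -68321*(-89572997/19479) = 6119716728037/19479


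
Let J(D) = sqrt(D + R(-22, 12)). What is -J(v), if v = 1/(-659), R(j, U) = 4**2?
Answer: -sqrt(6947837)/659 ≈ -3.9998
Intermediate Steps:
R(j, U) = 16
v = -1/659 ≈ -0.0015175
J(D) = sqrt(16 + D) (J(D) = sqrt(D + 16) = sqrt(16 + D))
-J(v) = -sqrt(16 - 1/659) = -sqrt(10543/659) = -sqrt(6947837)/659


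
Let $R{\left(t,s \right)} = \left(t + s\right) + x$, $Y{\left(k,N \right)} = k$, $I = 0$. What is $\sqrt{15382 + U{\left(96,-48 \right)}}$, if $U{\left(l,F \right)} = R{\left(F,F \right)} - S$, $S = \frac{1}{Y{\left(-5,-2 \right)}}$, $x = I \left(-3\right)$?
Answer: $\frac{\sqrt{382155}}{5} \approx 123.64$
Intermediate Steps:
$x = 0$ ($x = 0 \left(-3\right) = 0$)
$S = - \frac{1}{5}$ ($S = \frac{1}{-5} = - \frac{1}{5} \approx -0.2$)
$R{\left(t,s \right)} = s + t$ ($R{\left(t,s \right)} = \left(t + s\right) + 0 = \left(s + t\right) + 0 = s + t$)
$U{\left(l,F \right)} = \frac{1}{5} + 2 F$ ($U{\left(l,F \right)} = \left(F + F\right) - - \frac{1}{5} = 2 F + \frac{1}{5} = \frac{1}{5} + 2 F$)
$\sqrt{15382 + U{\left(96,-48 \right)}} = \sqrt{15382 + \left(\frac{1}{5} + 2 \left(-48\right)\right)} = \sqrt{15382 + \left(\frac{1}{5} - 96\right)} = \sqrt{15382 - \frac{479}{5}} = \sqrt{\frac{76431}{5}} = \frac{\sqrt{382155}}{5}$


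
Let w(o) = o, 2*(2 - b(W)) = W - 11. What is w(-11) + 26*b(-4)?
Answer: 236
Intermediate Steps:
b(W) = 15/2 - W/2 (b(W) = 2 - (W - 11)/2 = 2 - (-11 + W)/2 = 2 + (11/2 - W/2) = 15/2 - W/2)
w(-11) + 26*b(-4) = -11 + 26*(15/2 - 1/2*(-4)) = -11 + 26*(15/2 + 2) = -11 + 26*(19/2) = -11 + 247 = 236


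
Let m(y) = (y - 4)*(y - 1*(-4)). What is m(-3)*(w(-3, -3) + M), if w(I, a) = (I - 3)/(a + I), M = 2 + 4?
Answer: -49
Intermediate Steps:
M = 6
w(I, a) = (-3 + I)/(I + a)
m(y) = (-4 + y)*(4 + y) (m(y) = (-4 + y)*(y + 4) = (-4 + y)*(4 + y))
m(-3)*(w(-3, -3) + M) = (-16 + (-3)**2)*((-3 - 3)/(-3 - 3) + 6) = (-16 + 9)*(-6/(-6) + 6) = -7*(-1/6*(-6) + 6) = -7*(1 + 6) = -7*7 = -49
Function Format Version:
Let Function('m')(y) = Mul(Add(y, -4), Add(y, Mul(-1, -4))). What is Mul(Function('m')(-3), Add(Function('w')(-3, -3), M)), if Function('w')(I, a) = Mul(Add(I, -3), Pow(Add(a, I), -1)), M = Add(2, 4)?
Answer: -49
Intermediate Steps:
M = 6
Function('w')(I, a) = Mul(Pow(Add(I, a), -1), Add(-3, I)) (Function('w')(I, a) = Mul(Add(-3, I), Pow(Add(I, a), -1)) = Mul(Pow(Add(I, a), -1), Add(-3, I)))
Function('m')(y) = Mul(Add(-4, y), Add(4, y)) (Function('m')(y) = Mul(Add(-4, y), Add(y, 4)) = Mul(Add(-4, y), Add(4, y)))
Mul(Function('m')(-3), Add(Function('w')(-3, -3), M)) = Mul(Add(-16, Pow(-3, 2)), Add(Mul(Pow(Add(-3, -3), -1), Add(-3, -3)), 6)) = Mul(Add(-16, 9), Add(Mul(Pow(-6, -1), -6), 6)) = Mul(-7, Add(Mul(Rational(-1, 6), -6), 6)) = Mul(-7, Add(1, 6)) = Mul(-7, 7) = -49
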